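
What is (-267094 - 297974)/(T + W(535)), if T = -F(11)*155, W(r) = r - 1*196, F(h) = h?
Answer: 282534/683 ≈ 413.67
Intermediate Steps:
W(r) = -196 + r (W(r) = r - 196 = -196 + r)
T = -1705 (T = -1*11*155 = -11*155 = -1705)
(-267094 - 297974)/(T + W(535)) = (-267094 - 297974)/(-1705 + (-196 + 535)) = -565068/(-1705 + 339) = -565068/(-1366) = -565068*(-1/1366) = 282534/683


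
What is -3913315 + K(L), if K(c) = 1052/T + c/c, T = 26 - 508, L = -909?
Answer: -943109200/241 ≈ -3.9133e+6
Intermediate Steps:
T = -482
K(c) = -285/241 (K(c) = 1052/(-482) + c/c = 1052*(-1/482) + 1 = -526/241 + 1 = -285/241)
-3913315 + K(L) = -3913315 - 285/241 = -943109200/241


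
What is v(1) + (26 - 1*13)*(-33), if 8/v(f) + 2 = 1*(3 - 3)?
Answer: -433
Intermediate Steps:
v(f) = -4 (v(f) = 8/(-2 + 1*(3 - 3)) = 8/(-2 + 1*0) = 8/(-2 + 0) = 8/(-2) = 8*(-½) = -4)
v(1) + (26 - 1*13)*(-33) = -4 + (26 - 1*13)*(-33) = -4 + (26 - 13)*(-33) = -4 + 13*(-33) = -4 - 429 = -433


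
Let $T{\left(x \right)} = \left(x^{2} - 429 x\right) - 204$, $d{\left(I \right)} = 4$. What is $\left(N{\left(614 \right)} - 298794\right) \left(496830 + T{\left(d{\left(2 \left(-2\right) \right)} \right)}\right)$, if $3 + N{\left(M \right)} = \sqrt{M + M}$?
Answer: $-147882404022 + 989852 \sqrt{307} \approx -1.4786 \cdot 10^{11}$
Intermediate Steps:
$N{\left(M \right)} = -3 + \sqrt{2} \sqrt{M}$ ($N{\left(M \right)} = -3 + \sqrt{M + M} = -3 + \sqrt{2 M} = -3 + \sqrt{2} \sqrt{M}$)
$T{\left(x \right)} = -204 + x^{2} - 429 x$
$\left(N{\left(614 \right)} - 298794\right) \left(496830 + T{\left(d{\left(2 \left(-2\right) \right)} \right)}\right) = \left(\left(-3 + \sqrt{2} \sqrt{614}\right) - 298794\right) \left(496830 - \left(1920 - 16\right)\right) = \left(\left(-3 + 2 \sqrt{307}\right) - 298794\right) \left(496830 - 1904\right) = \left(-298797 + 2 \sqrt{307}\right) \left(496830 - 1904\right) = \left(-298797 + 2 \sqrt{307}\right) 494926 = -147882404022 + 989852 \sqrt{307}$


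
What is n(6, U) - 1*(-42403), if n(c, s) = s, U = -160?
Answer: 42243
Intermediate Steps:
n(6, U) - 1*(-42403) = -160 - 1*(-42403) = -160 + 42403 = 42243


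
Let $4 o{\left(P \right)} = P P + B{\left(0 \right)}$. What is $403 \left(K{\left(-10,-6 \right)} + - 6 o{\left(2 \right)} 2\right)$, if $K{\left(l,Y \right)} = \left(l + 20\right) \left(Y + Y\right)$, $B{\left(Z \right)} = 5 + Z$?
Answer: $-59241$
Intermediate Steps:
$o{\left(P \right)} = \frac{5}{4} + \frac{P^{2}}{4}$ ($o{\left(P \right)} = \frac{P P + \left(5 + 0\right)}{4} = \frac{P^{2} + 5}{4} = \frac{5 + P^{2}}{4} = \frac{5}{4} + \frac{P^{2}}{4}$)
$K{\left(l,Y \right)} = 2 Y \left(20 + l\right)$ ($K{\left(l,Y \right)} = \left(20 + l\right) 2 Y = 2 Y \left(20 + l\right)$)
$403 \left(K{\left(-10,-6 \right)} + - 6 o{\left(2 \right)} 2\right) = 403 \left(2 \left(-6\right) \left(20 - 10\right) + - 6 \left(\frac{5}{4} + \frac{2^{2}}{4}\right) 2\right) = 403 \left(2 \left(-6\right) 10 + - 6 \left(\frac{5}{4} + \frac{1}{4} \cdot 4\right) 2\right) = 403 \left(-120 + - 6 \left(\frac{5}{4} + 1\right) 2\right) = 403 \left(-120 + \left(-6\right) \frac{9}{4} \cdot 2\right) = 403 \left(-120 - 27\right) = 403 \left(-147\right) = -59241$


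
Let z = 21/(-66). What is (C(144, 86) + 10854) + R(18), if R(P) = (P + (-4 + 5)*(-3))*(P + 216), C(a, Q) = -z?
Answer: 316015/22 ≈ 14364.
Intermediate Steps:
z = -7/22 (z = 21*(-1/66) = -7/22 ≈ -0.31818)
C(a, Q) = 7/22 (C(a, Q) = -1*(-7/22) = 7/22)
R(P) = (-3 + P)*(216 + P) (R(P) = (P + 1*(-3))*(216 + P) = (P - 3)*(216 + P) = (-3 + P)*(216 + P))
(C(144, 86) + 10854) + R(18) = (7/22 + 10854) + (-648 + 18**2 + 213*18) = 238795/22 + (-648 + 324 + 3834) = 238795/22 + 3510 = 316015/22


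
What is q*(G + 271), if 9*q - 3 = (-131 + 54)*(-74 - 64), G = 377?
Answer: 765288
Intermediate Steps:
q = 1181 (q = ⅓ + ((-131 + 54)*(-74 - 64))/9 = ⅓ + (-77*(-138))/9 = ⅓ + (⅑)*10626 = ⅓ + 3542/3 = 1181)
q*(G + 271) = 1181*(377 + 271) = 1181*648 = 765288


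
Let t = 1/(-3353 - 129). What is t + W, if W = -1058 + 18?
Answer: -3621281/3482 ≈ -1040.0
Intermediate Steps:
t = -1/3482 (t = 1/(-3482) = -1/3482 ≈ -0.00028719)
W = -1040
t + W = -1/3482 - 1040 = -3621281/3482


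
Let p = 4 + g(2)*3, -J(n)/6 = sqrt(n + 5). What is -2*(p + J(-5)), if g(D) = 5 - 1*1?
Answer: -32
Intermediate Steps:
J(n) = -6*sqrt(5 + n) (J(n) = -6*sqrt(n + 5) = -6*sqrt(5 + n))
g(D) = 4 (g(D) = 5 - 1 = 4)
p = 16 (p = 4 + 4*3 = 4 + 12 = 16)
-2*(p + J(-5)) = -2*(16 - 6*sqrt(5 - 5)) = -2*(16 - 6*sqrt(0)) = -2*(16 - 6*0) = -2*(16 + 0) = -2*16 = -32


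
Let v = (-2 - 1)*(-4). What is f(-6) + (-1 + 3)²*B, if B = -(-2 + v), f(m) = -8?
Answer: -48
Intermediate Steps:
v = 12 (v = -3*(-4) = 12)
B = -10 (B = -(-2 + 12) = -1*10 = -10)
f(-6) + (-1 + 3)²*B = -8 + (-1 + 3)²*(-10) = -8 + 2²*(-10) = -8 + 4*(-10) = -8 - 40 = -48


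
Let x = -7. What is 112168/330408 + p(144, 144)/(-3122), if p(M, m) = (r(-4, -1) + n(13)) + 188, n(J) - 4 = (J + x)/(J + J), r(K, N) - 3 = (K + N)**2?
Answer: 4953973/18420246 ≈ 0.26894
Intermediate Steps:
r(K, N) = 3 + (K + N)**2
n(J) = 4 + (-7 + J)/(2*J) (n(J) = 4 + (J - 7)/(J + J) = 4 + (-7 + J)/((2*J)) = 4 + (-7 + J)*(1/(2*J)) = 4 + (-7 + J)/(2*J))
p(M, m) = 2863/13 (p(M, m) = ((3 + (-4 - 1)**2) + (1/2)*(-7 + 9*13)/13) + 188 = ((3 + (-5)**2) + (1/2)*(1/13)*(-7 + 117)) + 188 = ((3 + 25) + (1/2)*(1/13)*110) + 188 = (28 + 55/13) + 188 = 419/13 + 188 = 2863/13)
112168/330408 + p(144, 144)/(-3122) = 112168/330408 + (2863/13)/(-3122) = 112168*(1/330408) + (2863/13)*(-1/3122) = 14021/41301 - 409/5798 = 4953973/18420246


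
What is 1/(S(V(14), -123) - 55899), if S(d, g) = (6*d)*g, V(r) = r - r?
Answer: -1/55899 ≈ -1.7889e-5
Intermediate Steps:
V(r) = 0
S(d, g) = 6*d*g
1/(S(V(14), -123) - 55899) = 1/(6*0*(-123) - 55899) = 1/(0 - 55899) = 1/(-55899) = -1/55899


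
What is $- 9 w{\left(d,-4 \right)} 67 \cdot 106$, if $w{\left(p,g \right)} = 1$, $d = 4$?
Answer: $-63918$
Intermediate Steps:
$- 9 w{\left(d,-4 \right)} 67 \cdot 106 = \left(-9\right) 1 \cdot 67 \cdot 106 = \left(-9\right) 67 \cdot 106 = \left(-603\right) 106 = -63918$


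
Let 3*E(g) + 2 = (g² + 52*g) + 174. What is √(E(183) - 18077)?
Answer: I*√33162/3 ≈ 60.701*I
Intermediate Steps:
E(g) = 172/3 + g²/3 + 52*g/3 (E(g) = -⅔ + ((g² + 52*g) + 174)/3 = -⅔ + (174 + g² + 52*g)/3 = -⅔ + (58 + g²/3 + 52*g/3) = 172/3 + g²/3 + 52*g/3)
√(E(183) - 18077) = √((172/3 + (⅓)*183² + (52/3)*183) - 18077) = √((172/3 + (⅓)*33489 + 3172) - 18077) = √((172/3 + 11163 + 3172) - 18077) = √(43177/3 - 18077) = √(-11054/3) = I*√33162/3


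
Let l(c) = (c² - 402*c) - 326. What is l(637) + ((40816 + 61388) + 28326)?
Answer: 279899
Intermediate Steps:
l(c) = -326 + c² - 402*c
l(637) + ((40816 + 61388) + 28326) = (-326 + 637² - 402*637) + ((40816 + 61388) + 28326) = (-326 + 405769 - 256074) + (102204 + 28326) = 149369 + 130530 = 279899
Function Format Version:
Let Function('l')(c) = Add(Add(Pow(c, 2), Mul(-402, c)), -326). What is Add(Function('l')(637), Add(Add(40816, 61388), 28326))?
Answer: 279899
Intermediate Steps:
Function('l')(c) = Add(-326, Pow(c, 2), Mul(-402, c))
Add(Function('l')(637), Add(Add(40816, 61388), 28326)) = Add(Add(-326, Pow(637, 2), Mul(-402, 637)), Add(Add(40816, 61388), 28326)) = Add(Add(-326, 405769, -256074), Add(102204, 28326)) = Add(149369, 130530) = 279899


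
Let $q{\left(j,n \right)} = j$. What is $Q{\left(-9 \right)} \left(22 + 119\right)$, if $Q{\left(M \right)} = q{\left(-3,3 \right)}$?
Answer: $-423$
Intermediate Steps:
$Q{\left(M \right)} = -3$
$Q{\left(-9 \right)} \left(22 + 119\right) = - 3 \left(22 + 119\right) = \left(-3\right) 141 = -423$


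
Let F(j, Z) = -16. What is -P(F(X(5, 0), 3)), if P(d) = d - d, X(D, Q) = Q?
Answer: 0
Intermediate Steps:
P(d) = 0
-P(F(X(5, 0), 3)) = -1*0 = 0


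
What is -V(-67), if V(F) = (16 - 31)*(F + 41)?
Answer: -390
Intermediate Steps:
V(F) = -615 - 15*F (V(F) = -15*(41 + F) = -615 - 15*F)
-V(-67) = -(-615 - 15*(-67)) = -(-615 + 1005) = -1*390 = -390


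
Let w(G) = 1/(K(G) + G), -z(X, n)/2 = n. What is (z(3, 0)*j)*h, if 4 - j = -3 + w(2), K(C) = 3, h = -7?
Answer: 0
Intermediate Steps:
z(X, n) = -2*n
w(G) = 1/(3 + G)
j = 34/5 (j = 4 - (-3 + 1/(3 + 2)) = 4 - (-3 + 1/5) = 4 - (-3 + ⅕) = 4 - 1*(-14/5) = 4 + 14/5 = 34/5 ≈ 6.8000)
(z(3, 0)*j)*h = (-2*0*(34/5))*(-7) = (0*(34/5))*(-7) = 0*(-7) = 0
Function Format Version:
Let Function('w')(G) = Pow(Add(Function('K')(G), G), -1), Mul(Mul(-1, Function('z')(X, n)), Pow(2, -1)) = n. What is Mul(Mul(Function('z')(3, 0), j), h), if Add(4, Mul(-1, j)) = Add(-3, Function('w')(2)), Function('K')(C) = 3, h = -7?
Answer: 0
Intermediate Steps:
Function('z')(X, n) = Mul(-2, n)
Function('w')(G) = Pow(Add(3, G), -1)
j = Rational(34, 5) (j = Add(4, Mul(-1, Add(-3, Pow(Add(3, 2), -1)))) = Add(4, Mul(-1, Add(-3, Pow(5, -1)))) = Add(4, Mul(-1, Add(-3, Rational(1, 5)))) = Add(4, Mul(-1, Rational(-14, 5))) = Add(4, Rational(14, 5)) = Rational(34, 5) ≈ 6.8000)
Mul(Mul(Function('z')(3, 0), j), h) = Mul(Mul(Mul(-2, 0), Rational(34, 5)), -7) = Mul(Mul(0, Rational(34, 5)), -7) = Mul(0, -7) = 0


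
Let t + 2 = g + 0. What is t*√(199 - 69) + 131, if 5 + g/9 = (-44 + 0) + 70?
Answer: 131 + 187*√130 ≈ 2263.1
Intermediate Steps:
g = 189 (g = -45 + 9*((-44 + 0) + 70) = -45 + 9*(-44 + 70) = -45 + 9*26 = -45 + 234 = 189)
t = 187 (t = -2 + (189 + 0) = -2 + 189 = 187)
t*√(199 - 69) + 131 = 187*√(199 - 69) + 131 = 187*√130 + 131 = 131 + 187*√130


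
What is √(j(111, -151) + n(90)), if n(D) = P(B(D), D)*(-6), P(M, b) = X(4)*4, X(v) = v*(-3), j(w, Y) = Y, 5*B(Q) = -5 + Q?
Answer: √137 ≈ 11.705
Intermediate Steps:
B(Q) = -1 + Q/5 (B(Q) = (-5 + Q)/5 = -1 + Q/5)
X(v) = -3*v
P(M, b) = -48 (P(M, b) = -3*4*4 = -12*4 = -48)
n(D) = 288 (n(D) = -48*(-6) = 288)
√(j(111, -151) + n(90)) = √(-151 + 288) = √137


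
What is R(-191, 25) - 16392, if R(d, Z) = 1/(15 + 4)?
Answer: -311447/19 ≈ -16392.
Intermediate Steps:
R(d, Z) = 1/19
R(-191, 25) - 16392 = 1/19 - 16392 = -311447/19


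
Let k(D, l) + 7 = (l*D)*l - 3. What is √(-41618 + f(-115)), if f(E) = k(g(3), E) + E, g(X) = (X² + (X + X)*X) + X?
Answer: √355007 ≈ 595.82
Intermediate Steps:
g(X) = X + 3*X² (g(X) = (X² + (2*X)*X) + X = (X² + 2*X²) + X = 3*X² + X = X + 3*X²)
k(D, l) = -10 + D*l² (k(D, l) = -7 + ((l*D)*l - 3) = -7 + ((D*l)*l - 3) = -7 + (D*l² - 3) = -7 + (-3 + D*l²) = -10 + D*l²)
f(E) = -10 + E + 30*E² (f(E) = (-10 + (3*(1 + 3*3))*E²) + E = (-10 + (3*(1 + 9))*E²) + E = (-10 + (3*10)*E²) + E = (-10 + 30*E²) + E = -10 + E + 30*E²)
√(-41618 + f(-115)) = √(-41618 + (-10 - 115 + 30*(-115)²)) = √(-41618 + (-10 - 115 + 30*13225)) = √(-41618 + (-10 - 115 + 396750)) = √(-41618 + 396625) = √355007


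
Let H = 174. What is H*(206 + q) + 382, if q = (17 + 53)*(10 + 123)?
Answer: 1656166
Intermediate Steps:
q = 9310 (q = 70*133 = 9310)
H*(206 + q) + 382 = 174*(206 + 9310) + 382 = 174*9516 + 382 = 1655784 + 382 = 1656166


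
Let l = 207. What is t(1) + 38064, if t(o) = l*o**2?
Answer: 38271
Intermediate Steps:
t(o) = 207*o**2
t(1) + 38064 = 207*1**2 + 38064 = 207*1 + 38064 = 207 + 38064 = 38271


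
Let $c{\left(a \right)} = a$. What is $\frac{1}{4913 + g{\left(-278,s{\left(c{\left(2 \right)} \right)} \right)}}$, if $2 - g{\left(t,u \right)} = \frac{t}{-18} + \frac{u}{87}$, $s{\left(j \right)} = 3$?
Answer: $\frac{261}{1278775} \approx 0.0002041$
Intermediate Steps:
$g{\left(t,u \right)} = 2 - \frac{u}{87} + \frac{t}{18}$ ($g{\left(t,u \right)} = 2 - \left(\frac{t}{-18} + \frac{u}{87}\right) = 2 - \left(t \left(- \frac{1}{18}\right) + u \frac{1}{87}\right) = 2 - \left(- \frac{t}{18} + \frac{u}{87}\right) = 2 + \left(- \frac{u}{87} + \frac{t}{18}\right) = 2 - \frac{u}{87} + \frac{t}{18}$)
$\frac{1}{4913 + g{\left(-278,s{\left(c{\left(2 \right)} \right)} \right)}} = \frac{1}{4913 + \left(2 - \frac{1}{29} + \frac{1}{18} \left(-278\right)\right)} = \frac{1}{4913 - \frac{3518}{261}} = \frac{1}{\frac{1278775}{261}} = \frac{261}{1278775}$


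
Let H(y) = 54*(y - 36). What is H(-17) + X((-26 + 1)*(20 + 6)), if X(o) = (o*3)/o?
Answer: -2859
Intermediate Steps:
X(o) = 3 (X(o) = (3*o)/o = 3)
H(y) = -1944 + 54*y (H(y) = 54*(-36 + y) = -1944 + 54*y)
H(-17) + X((-26 + 1)*(20 + 6)) = (-1944 + 54*(-17)) + 3 = (-1944 - 918) + 3 = -2862 + 3 = -2859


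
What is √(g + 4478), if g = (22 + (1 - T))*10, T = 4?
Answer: 2*√1167 ≈ 68.323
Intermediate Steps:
g = 190 (g = (22 + (1 - 1*4))*10 = (22 + (1 - 4))*10 = (22 - 3)*10 = 19*10 = 190)
√(g + 4478) = √(190 + 4478) = √4668 = 2*√1167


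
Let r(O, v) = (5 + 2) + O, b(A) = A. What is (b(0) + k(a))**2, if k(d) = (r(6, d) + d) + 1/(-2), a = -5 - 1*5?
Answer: 25/4 ≈ 6.2500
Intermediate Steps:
r(O, v) = 7 + O
a = -10 (a = -5 - 5 = -10)
k(d) = 25/2 + d (k(d) = ((7 + 6) + d) + 1/(-2) = (13 + d) - 1/2 = 25/2 + d)
(b(0) + k(a))**2 = (0 + (25/2 - 10))**2 = (0 + 5/2)**2 = (5/2)**2 = 25/4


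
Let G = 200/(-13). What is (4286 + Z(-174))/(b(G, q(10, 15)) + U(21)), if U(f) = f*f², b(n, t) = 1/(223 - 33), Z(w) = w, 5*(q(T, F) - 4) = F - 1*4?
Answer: 781280/1759591 ≈ 0.44401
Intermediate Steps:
q(T, F) = 16/5 + F/5 (q(T, F) = 4 + (F - 1*4)/5 = 4 + (F - 4)/5 = 4 + (-4 + F)/5 = 4 + (-⅘ + F/5) = 16/5 + F/5)
G = -200/13 (G = 200*(-1/13) = -200/13 ≈ -15.385)
b(n, t) = 1/190
U(f) = f³
(4286 + Z(-174))/(b(G, q(10, 15)) + U(21)) = (4286 - 174)/(1/190 + 21³) = 4112/(1/190 + 9261) = 4112/(1759591/190) = 4112*(190/1759591) = 781280/1759591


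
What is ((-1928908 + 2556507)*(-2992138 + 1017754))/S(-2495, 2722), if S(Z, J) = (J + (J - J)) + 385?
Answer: -1239121424016/3107 ≈ -3.9882e+8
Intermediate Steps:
S(Z, J) = 385 + J (S(Z, J) = (J + 0) + 385 = J + 385 = 385 + J)
((-1928908 + 2556507)*(-2992138 + 1017754))/S(-2495, 2722) = ((-1928908 + 2556507)*(-2992138 + 1017754))/(385 + 2722) = (627599*(-1974384))/3107 = -1239121424016*1/3107 = -1239121424016/3107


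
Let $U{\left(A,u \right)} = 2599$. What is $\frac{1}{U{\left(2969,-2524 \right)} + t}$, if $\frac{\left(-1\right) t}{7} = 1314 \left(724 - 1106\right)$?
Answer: $\frac{1}{3516235} \approx 2.8439 \cdot 10^{-7}$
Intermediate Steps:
$t = 3513636$ ($t = - 7 \cdot 1314 \left(724 - 1106\right) = - 7 \cdot 1314 \left(-382\right) = \left(-7\right) \left(-501948\right) = 3513636$)
$\frac{1}{U{\left(2969,-2524 \right)} + t} = \frac{1}{2599 + 3513636} = \frac{1}{3516235}$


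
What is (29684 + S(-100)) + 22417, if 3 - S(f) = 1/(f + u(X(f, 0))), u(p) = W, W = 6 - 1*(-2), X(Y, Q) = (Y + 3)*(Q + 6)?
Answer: 4793569/92 ≈ 52104.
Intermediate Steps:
X(Y, Q) = (3 + Y)*(6 + Q)
W = 8 (W = 6 + 2 = 8)
u(p) = 8
S(f) = 3 - 1/(8 + f) (S(f) = 3 - 1/(f + 8) = 3 - 1/(8 + f))
(29684 + S(-100)) + 22417 = (29684 + (23 + 3*(-100))/(8 - 100)) + 22417 = (29684 + (23 - 300)/(-92)) + 22417 = (29684 - 1/92*(-277)) + 22417 = (29684 + 277/92) + 22417 = 2731205/92 + 22417 = 4793569/92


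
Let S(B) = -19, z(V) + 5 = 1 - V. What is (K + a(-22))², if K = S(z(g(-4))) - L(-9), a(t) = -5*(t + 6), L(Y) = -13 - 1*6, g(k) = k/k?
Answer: 6400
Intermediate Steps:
g(k) = 1
z(V) = -4 - V (z(V) = -5 + (1 - V) = -4 - V)
L(Y) = -19 (L(Y) = -13 - 6 = -19)
a(t) = -30 - 5*t (a(t) = -5*(6 + t) = -30 - 5*t)
K = 0 (K = -19 - 1*(-19) = -19 + 19 = 0)
(K + a(-22))² = (0 + (-30 - 5*(-22)))² = (0 + (-30 + 110))² = (0 + 80)² = 80² = 6400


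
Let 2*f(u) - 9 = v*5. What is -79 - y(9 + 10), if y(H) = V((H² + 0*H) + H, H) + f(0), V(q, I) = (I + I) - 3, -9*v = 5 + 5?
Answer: -2083/18 ≈ -115.72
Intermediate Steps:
v = -10/9 (v = -(5 + 5)/9 = -⅑*10 = -10/9 ≈ -1.1111)
f(u) = 31/18 (f(u) = 9/2 + (-10/9*5)/2 = 9/2 + (½)*(-50/9) = 9/2 - 25/9 = 31/18)
V(q, I) = -3 + 2*I (V(q, I) = 2*I - 3 = -3 + 2*I)
y(H) = -23/18 + 2*H (y(H) = (-3 + 2*H) + 31/18 = -23/18 + 2*H)
-79 - y(9 + 10) = -79 - (-23/18 + 2*(9 + 10)) = -79 - (-23/18 + 2*19) = -79 - (-23/18 + 38) = -79 - 1*661/18 = -79 - 661/18 = -2083/18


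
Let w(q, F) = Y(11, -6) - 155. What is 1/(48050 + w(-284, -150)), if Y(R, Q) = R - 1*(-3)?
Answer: 1/47909 ≈ 2.0873e-5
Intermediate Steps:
Y(R, Q) = 3 + R (Y(R, Q) = R + 3 = 3 + R)
w(q, F) = -141 (w(q, F) = (3 + 11) - 155 = 14 - 155 = -141)
1/(48050 + w(-284, -150)) = 1/(48050 - 141) = 1/47909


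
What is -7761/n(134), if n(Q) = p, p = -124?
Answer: 7761/124 ≈ 62.589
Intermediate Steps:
n(Q) = -124
-7761/n(134) = -7761/(-124) = -7761*(-1/124) = 7761/124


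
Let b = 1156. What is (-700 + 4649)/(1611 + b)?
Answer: 3949/2767 ≈ 1.4272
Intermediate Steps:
(-700 + 4649)/(1611 + b) = (-700 + 4649)/(1611 + 1156) = 3949/2767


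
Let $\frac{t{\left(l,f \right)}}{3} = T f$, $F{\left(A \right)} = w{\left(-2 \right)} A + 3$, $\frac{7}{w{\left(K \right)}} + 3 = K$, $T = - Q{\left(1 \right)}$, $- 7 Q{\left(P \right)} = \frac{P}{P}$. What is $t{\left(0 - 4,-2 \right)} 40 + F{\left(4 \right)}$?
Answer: $- \frac{1291}{35} \approx -36.886$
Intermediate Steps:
$Q{\left(P \right)} = - \frac{1}{7}$ ($Q{\left(P \right)} = - \frac{P \frac{1}{P}}{7} = \left(- \frac{1}{7}\right) 1 = - \frac{1}{7}$)
$T = \frac{1}{7}$ ($T = \left(-1\right) \left(- \frac{1}{7}\right) = \frac{1}{7} \approx 0.14286$)
$w{\left(K \right)} = \frac{7}{-3 + K}$
$F{\left(A \right)} = 3 - \frac{7 A}{5}$ ($F{\left(A \right)} = \frac{7}{-3 - 2} A + 3 = \frac{7}{-5} A + 3 = 7 \left(- \frac{1}{5}\right) A + 3 = - \frac{7 A}{5} + 3 = 3 - \frac{7 A}{5}$)
$t{\left(l,f \right)} = \frac{3 f}{7}$ ($t{\left(l,f \right)} = 3 \frac{f}{7} = \frac{3 f}{7}$)
$t{\left(0 - 4,-2 \right)} 40 + F{\left(4 \right)} = \frac{3}{7} \left(-2\right) 40 + \left(3 - \frac{28}{5}\right) = \left(- \frac{6}{7}\right) 40 + \left(3 - \frac{28}{5}\right) = - \frac{240}{7} - \frac{13}{5} = - \frac{1291}{35}$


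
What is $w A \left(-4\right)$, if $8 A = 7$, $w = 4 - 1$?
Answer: $- \frac{21}{2} \approx -10.5$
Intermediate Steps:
$w = 3$ ($w = 4 - 1 = 3$)
$A = \frac{7}{8}$ ($A = \frac{1}{8} \cdot 7 = \frac{7}{8} \approx 0.875$)
$w A \left(-4\right) = 3 \cdot \frac{7}{8} \left(-4\right) = \frac{21}{8} \left(-4\right) = - \frac{21}{2}$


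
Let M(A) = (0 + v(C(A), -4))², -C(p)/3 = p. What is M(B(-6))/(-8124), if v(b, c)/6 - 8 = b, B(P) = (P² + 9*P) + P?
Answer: -19200/677 ≈ -28.360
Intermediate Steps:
C(p) = -3*p
B(P) = P² + 10*P
v(b, c) = 48 + 6*b
M(A) = (48 - 18*A)² (M(A) = (0 + (48 + 6*(-3*A)))² = (0 + (48 - 18*A))² = (48 - 18*A)²)
M(B(-6))/(-8124) = (36*(8 - (-18)*(10 - 6))²)/(-8124) = (36*(8 - (-18)*4)²)*(-1/8124) = (36*(8 - 3*(-24))²)*(-1/8124) = (36*(8 + 72)²)*(-1/8124) = (36*80²)*(-1/8124) = (36*6400)*(-1/8124) = 230400*(-1/8124) = -19200/677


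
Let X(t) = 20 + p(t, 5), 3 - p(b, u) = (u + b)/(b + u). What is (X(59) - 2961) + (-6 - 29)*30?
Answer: -3989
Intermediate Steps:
p(b, u) = 2 (p(b, u) = 3 - (u + b)/(b + u) = 3 - (b + u)/(b + u) = 3 - 1*1 = 3 - 1 = 2)
X(t) = 22 (X(t) = 20 + 2 = 22)
(X(59) - 2961) + (-6 - 29)*30 = (22 - 2961) + (-6 - 29)*30 = -2939 - 35*30 = -2939 - 1050 = -3989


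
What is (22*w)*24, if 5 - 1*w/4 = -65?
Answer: 147840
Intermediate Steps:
w = 280 (w = 20 - 4*(-65) = 20 + 260 = 280)
(22*w)*24 = (22*280)*24 = 6160*24 = 147840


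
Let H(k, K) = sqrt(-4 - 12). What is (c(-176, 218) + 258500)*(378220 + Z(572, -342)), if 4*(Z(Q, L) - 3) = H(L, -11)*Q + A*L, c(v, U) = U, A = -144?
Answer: 101038434130 + 147986696*I ≈ 1.0104e+11 + 1.4799e+8*I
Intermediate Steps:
H(k, K) = 4*I (H(k, K) = sqrt(-16) = 4*I)
Z(Q, L) = 3 - 36*L + I*Q (Z(Q, L) = 3 + ((4*I)*Q - 144*L)/4 = 3 + (4*I*Q - 144*L)/4 = 3 + (-144*L + 4*I*Q)/4 = 3 + (-36*L + I*Q) = 3 - 36*L + I*Q)
(c(-176, 218) + 258500)*(378220 + Z(572, -342)) = (218 + 258500)*(378220 + (3 - 36*(-342) + I*572)) = 258718*(378220 + (3 + 12312 + 572*I)) = 258718*(378220 + (12315 + 572*I)) = 258718*(390535 + 572*I) = 101038434130 + 147986696*I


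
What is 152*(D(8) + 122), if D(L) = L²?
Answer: 28272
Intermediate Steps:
152*(D(8) + 122) = 152*(8² + 122) = 152*(64 + 122) = 152*186 = 28272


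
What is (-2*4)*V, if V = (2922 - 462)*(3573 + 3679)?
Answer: -142719360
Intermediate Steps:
V = 17839920 (V = 2460*7252 = 17839920)
(-2*4)*V = -2*4*17839920 = -8*17839920 = -142719360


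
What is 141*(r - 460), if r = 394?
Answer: -9306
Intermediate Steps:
141*(r - 460) = 141*(394 - 460) = 141*(-66) = -9306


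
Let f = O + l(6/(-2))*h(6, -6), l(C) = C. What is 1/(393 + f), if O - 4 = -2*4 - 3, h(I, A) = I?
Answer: 1/368 ≈ 0.0027174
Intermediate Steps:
O = -7 (O = 4 + (-2*4 - 3) = 4 + (-8 - 3) = 4 - 11 = -7)
f = -25 (f = -7 + (6/(-2))*6 = -7 + (6*(-1/2))*6 = -7 - 3*6 = -7 - 18 = -25)
1/(393 + f) = 1/(393 - 25) = 1/368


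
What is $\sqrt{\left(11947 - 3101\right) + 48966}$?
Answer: $2 \sqrt{14453} \approx 240.44$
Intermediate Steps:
$\sqrt{\left(11947 - 3101\right) + 48966} = \sqrt{8846 + 48966} = \sqrt{57812} = 2 \sqrt{14453}$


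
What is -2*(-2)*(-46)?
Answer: -184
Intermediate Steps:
-2*(-2)*(-46) = 4*(-46) = -184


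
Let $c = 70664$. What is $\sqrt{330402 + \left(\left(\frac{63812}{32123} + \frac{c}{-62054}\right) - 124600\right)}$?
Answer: $\frac{\sqrt{4172218713437210611370}}{142382903} \approx 453.65$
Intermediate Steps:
$\sqrt{330402 + \left(\left(\frac{63812}{32123} + \frac{c}{-62054}\right) - 124600\right)} = \sqrt{330402 + \left(\left(\frac{63812}{32123} + \frac{70664}{-62054}\right) - 124600\right)} = \sqrt{330402 + \left(\left(63812 \cdot \frac{1}{32123} + 70664 \left(- \frac{1}{62054}\right)\right) - 124600\right)} = \sqrt{330402 + \left(\left(\frac{9116}{4589} - \frac{35332}{31027}\right) - 124600\right)} = \sqrt{330402 + \left(\frac{120703584}{142382903} - 124600\right)} = \sqrt{330402 - \frac{17740789010216}{142382903}} = \sqrt{\frac{29302806906790}{142382903}} = \frac{\sqrt{4172218713437210611370}}{142382903}$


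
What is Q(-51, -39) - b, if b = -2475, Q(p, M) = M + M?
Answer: 2397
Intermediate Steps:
Q(p, M) = 2*M
Q(-51, -39) - b = 2*(-39) - 1*(-2475) = -78 + 2475 = 2397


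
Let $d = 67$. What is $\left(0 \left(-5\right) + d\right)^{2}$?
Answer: $4489$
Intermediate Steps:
$\left(0 \left(-5\right) + d\right)^{2} = \left(0 \left(-5\right) + 67\right)^{2} = \left(0 + 67\right)^{2} = 67^{2} = 4489$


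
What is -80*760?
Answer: -60800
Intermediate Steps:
-80*760 = -1*60800 = -60800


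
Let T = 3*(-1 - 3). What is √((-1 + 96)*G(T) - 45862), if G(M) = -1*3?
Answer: I*√46147 ≈ 214.82*I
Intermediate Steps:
T = -12 (T = 3*(-4) = -12)
G(M) = -3
√((-1 + 96)*G(T) - 45862) = √((-1 + 96)*(-3) - 45862) = √(95*(-3) - 45862) = √(-285 - 45862) = √(-46147) = I*√46147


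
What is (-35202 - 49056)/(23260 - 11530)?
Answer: -14043/1955 ≈ -7.1831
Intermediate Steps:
(-35202 - 49056)/(23260 - 11530) = -84258/11730 = -84258*1/11730 = -14043/1955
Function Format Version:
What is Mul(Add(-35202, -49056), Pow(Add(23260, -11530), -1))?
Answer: Rational(-14043, 1955) ≈ -7.1831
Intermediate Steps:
Mul(Add(-35202, -49056), Pow(Add(23260, -11530), -1)) = Mul(-84258, Pow(11730, -1)) = Mul(-84258, Rational(1, 11730)) = Rational(-14043, 1955)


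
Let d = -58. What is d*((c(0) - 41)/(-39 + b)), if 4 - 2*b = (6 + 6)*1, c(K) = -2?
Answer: -58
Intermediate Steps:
b = -4 (b = 2 - (6 + 6)/2 = 2 - 6 = -4)
d*((c(0) - 41)/(-39 + b)) = -58*(-2 - 41)/(-39 - 4) = -(-2494)/(-43) = -(-2494)*(-1)/43 = -58*1 = -58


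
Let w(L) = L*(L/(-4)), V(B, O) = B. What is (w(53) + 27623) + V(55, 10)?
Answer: 107903/4 ≈ 26976.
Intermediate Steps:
w(L) = -L**2/4 (w(L) = L*(L*(-1/4)) = L*(-L/4) = -L**2/4)
(w(53) + 27623) + V(55, 10) = (-1/4*53**2 + 27623) + 55 = (-1/4*2809 + 27623) + 55 = (-2809/4 + 27623) + 55 = 107683/4 + 55 = 107903/4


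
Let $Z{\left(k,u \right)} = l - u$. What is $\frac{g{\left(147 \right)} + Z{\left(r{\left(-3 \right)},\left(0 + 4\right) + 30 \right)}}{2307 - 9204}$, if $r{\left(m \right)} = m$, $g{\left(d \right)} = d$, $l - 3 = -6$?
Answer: $- \frac{10}{627} \approx -0.015949$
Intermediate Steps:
$l = -3$ ($l = 3 - 6 = -3$)
$Z{\left(k,u \right)} = -3 - u$
$\frac{g{\left(147 \right)} + Z{\left(r{\left(-3 \right)},\left(0 + 4\right) + 30 \right)}}{2307 - 9204} = \frac{147 - 37}{2307 - 9204} = \frac{147 - 37}{-6897} = \left(147 - 37\right) \left(- \frac{1}{6897}\right) = 110 \left(- \frac{1}{6897}\right) = - \frac{10}{627}$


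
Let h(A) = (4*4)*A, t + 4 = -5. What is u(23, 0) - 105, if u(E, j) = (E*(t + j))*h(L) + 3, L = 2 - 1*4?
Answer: 6522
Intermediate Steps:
t = -9 (t = -4 - 5 = -9)
L = -2 (L = 2 - 4 = -2)
h(A) = 16*A
u(E, j) = 3 - 32*E*(-9 + j) (u(E, j) = (E*(-9 + j))*(16*(-2)) + 3 = (E*(-9 + j))*(-32) + 3 = -32*E*(-9 + j) + 3 = 3 - 32*E*(-9 + j))
u(23, 0) - 105 = (3 + 288*23 - 32*23*0) - 105 = (3 + 6624 + 0) - 105 = 6627 - 105 = 6522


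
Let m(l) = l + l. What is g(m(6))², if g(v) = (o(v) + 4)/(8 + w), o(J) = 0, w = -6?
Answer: 4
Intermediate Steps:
m(l) = 2*l
g(v) = 2 (g(v) = (0 + 4)/(8 - 6) = 4/2 = 4*(½) = 2)
g(m(6))² = 2² = 4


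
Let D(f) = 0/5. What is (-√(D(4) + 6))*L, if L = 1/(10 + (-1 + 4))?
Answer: -√6/13 ≈ -0.18842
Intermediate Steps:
D(f) = 0 (D(f) = 0*(⅕) = 0)
L = 1/13 (L = 1/(10 + 3) = 1/13 ≈ 0.076923)
(-√(D(4) + 6))*L = -√(0 + 6)*(1/13) = -√6*(1/13) = -√6/13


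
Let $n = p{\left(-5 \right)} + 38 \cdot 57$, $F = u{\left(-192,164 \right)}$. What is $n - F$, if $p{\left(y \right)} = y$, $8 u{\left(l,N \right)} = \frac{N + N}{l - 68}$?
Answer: $\frac{561901}{260} \approx 2161.2$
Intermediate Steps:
$u{\left(l,N \right)} = \frac{N}{4 \left(-68 + l\right)}$ ($u{\left(l,N \right)} = \frac{\left(N + N\right) \frac{1}{l - 68}}{8} = \frac{2 N \frac{1}{-68 + l}}{8} = \frac{N}{4 \left(-68 + l\right)}$)
$F = - \frac{41}{260}$ ($F = \frac{1}{4} \cdot 164 \frac{1}{-68 - 192} = \frac{1}{4} \cdot 164 \frac{1}{-260} = \frac{1}{4} \cdot 164 \left(- \frac{1}{260}\right) = - \frac{41}{260} \approx -0.15769$)
$n = 2161$ ($n = -5 + 38 \cdot 57 = -5 + 2166 = 2161$)
$n - F = 2161 - - \frac{41}{260} = 2161 + \frac{41}{260} = \frac{561901}{260}$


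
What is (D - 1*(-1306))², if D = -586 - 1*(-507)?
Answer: 1505529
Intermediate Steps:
D = -79 (D = -586 + 507 = -79)
(D - 1*(-1306))² = (-79 - 1*(-1306))² = (-79 + 1306)² = 1227² = 1505529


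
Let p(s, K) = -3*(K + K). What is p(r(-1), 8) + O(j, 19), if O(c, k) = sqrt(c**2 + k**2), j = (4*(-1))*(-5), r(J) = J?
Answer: -48 + sqrt(761) ≈ -20.414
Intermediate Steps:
j = 20 (j = -4*(-5) = 20)
p(s, K) = -6*K
p(r(-1), 8) + O(j, 19) = -6*8 + sqrt(20**2 + 19**2) = -48 + sqrt(400 + 361) = -48 + sqrt(761)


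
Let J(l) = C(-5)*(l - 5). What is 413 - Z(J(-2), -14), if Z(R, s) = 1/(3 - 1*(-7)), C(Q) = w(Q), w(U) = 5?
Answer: 4129/10 ≈ 412.90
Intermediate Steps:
C(Q) = 5
J(l) = -25 + 5*l (J(l) = 5*(l - 5) = 5*(-5 + l) = -25 + 5*l)
Z(R, s) = 1/10 (Z(R, s) = 1/(3 + 7) = 1/10)
413 - Z(J(-2), -14) = 413 - 1*1/10 = 413 - 1/10 = 4129/10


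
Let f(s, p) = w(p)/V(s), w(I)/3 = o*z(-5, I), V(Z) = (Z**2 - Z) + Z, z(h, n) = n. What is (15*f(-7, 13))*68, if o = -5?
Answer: -198900/49 ≈ -4059.2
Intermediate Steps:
V(Z) = Z**2
w(I) = -15*I (w(I) = 3*(-5*I) = -15*I)
f(s, p) = -15*p/s**2 (f(s, p) = (-15*p)/(s**2) = (-15*p)/s**2 = -15*p/s**2)
(15*f(-7, 13))*68 = (15*(-15*13/(-7)**2))*68 = (15*(-15*13*1/49))*68 = (15*(-195/49))*68 = -2925/49*68 = -198900/49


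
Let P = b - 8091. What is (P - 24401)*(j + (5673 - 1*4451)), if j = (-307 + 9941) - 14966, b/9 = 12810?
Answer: -340299780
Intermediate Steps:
b = 115290 (b = 9*12810 = 115290)
j = -5332 (j = 9634 - 14966 = -5332)
P = 107199 (P = 115290 - 8091 = 107199)
(P - 24401)*(j + (5673 - 1*4451)) = (107199 - 24401)*(-5332 + (5673 - 1*4451)) = 82798*(-5332 + (5673 - 4451)) = 82798*(-5332 + 1222) = 82798*(-4110) = -340299780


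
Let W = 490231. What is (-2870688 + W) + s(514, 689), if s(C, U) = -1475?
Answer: -2381932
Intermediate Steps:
(-2870688 + W) + s(514, 689) = (-2870688 + 490231) - 1475 = -2380457 - 1475 = -2381932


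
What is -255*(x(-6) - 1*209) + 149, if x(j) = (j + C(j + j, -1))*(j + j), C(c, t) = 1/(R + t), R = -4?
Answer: 34472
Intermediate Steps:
C(c, t) = 1/(-4 + t)
x(j) = 2*j*(-1/5 + j) (x(j) = (j + 1/(-4 - 1))*(j + j) = (j + 1/(-5))*(2*j) = (j - 1/5)*(2*j) = (-1/5 + j)*(2*j) = 2*j*(-1/5 + j))
-255*(x(-6) - 1*209) + 149 = -255*((2/5)*(-6)*(-1 + 5*(-6)) - 1*209) + 149 = -255*((2/5)*(-6)*(-1 - 30) - 209) + 149 = -255*((2/5)*(-6)*(-31) - 209) + 149 = -255*(372/5 - 209) + 149 = -255*(-673/5) + 149 = 34323 + 149 = 34472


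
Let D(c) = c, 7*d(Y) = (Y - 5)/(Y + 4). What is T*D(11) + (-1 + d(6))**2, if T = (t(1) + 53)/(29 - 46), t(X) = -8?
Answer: -2344563/83300 ≈ -28.146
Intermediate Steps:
d(Y) = (-5 + Y)/(7*(4 + Y)) (d(Y) = ((Y - 5)/(Y + 4))/7 = ((-5 + Y)/(4 + Y))/7 = (-5 + Y)/(7*(4 + Y)))
T = -45/17 (T = (-8 + 53)/(29 - 46) = 45/(-17) = 45*(-1/17) = -45/17 ≈ -2.6471)
T*D(11) + (-1 + d(6))**2 = -45/17*11 + (-1 + (-5 + 6)/(7*(4 + 6)))**2 = -495/17 + (-1 + (1/7)*1/10)**2 = -495/17 + (-1 + (1/7)*(1/10)*1)**2 = -495/17 + (-1 + 1/70)**2 = -495/17 + (-69/70)**2 = -495/17 + 4761/4900 = -2344563/83300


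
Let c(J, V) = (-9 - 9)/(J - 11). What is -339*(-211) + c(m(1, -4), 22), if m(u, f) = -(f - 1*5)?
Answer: 71538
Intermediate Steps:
m(u, f) = 5 - f (m(u, f) = -(f - 5) = -(-5 + f) = 5 - f)
c(J, V) = -18/(-11 + J)
-339*(-211) + c(m(1, -4), 22) = -339*(-211) - 18/(-11 + (5 - 1*(-4))) = 71529 - 18/(-11 + (5 + 4)) = 71529 - 18/(-11 + 9) = 71529 - 18/(-2) = 71529 - 18*(-1/2) = 71529 + 9 = 71538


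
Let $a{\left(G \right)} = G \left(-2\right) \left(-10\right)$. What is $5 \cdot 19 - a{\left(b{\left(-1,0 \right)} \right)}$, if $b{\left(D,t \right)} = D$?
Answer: $115$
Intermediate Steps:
$a{\left(G \right)} = 20 G$ ($a{\left(G \right)} = - 2 G \left(-10\right) = 20 G$)
$5 \cdot 19 - a{\left(b{\left(-1,0 \right)} \right)} = 5 \cdot 19 - 20 \left(-1\right) = 95 - -20 = 95 + 20 = 115$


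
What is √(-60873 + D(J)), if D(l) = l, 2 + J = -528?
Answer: I*√61403 ≈ 247.8*I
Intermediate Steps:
J = -530 (J = -2 - 528 = -530)
√(-60873 + D(J)) = √(-60873 - 530) = √(-61403) = I*√61403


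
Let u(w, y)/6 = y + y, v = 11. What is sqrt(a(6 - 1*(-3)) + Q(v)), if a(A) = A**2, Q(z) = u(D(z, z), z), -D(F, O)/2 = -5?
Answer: sqrt(213) ≈ 14.595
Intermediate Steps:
D(F, O) = 10 (D(F, O) = -2*(-5) = 10)
u(w, y) = 12*y (u(w, y) = 6*(y + y) = 6*(2*y) = 12*y)
Q(z) = 12*z
sqrt(a(6 - 1*(-3)) + Q(v)) = sqrt((6 - 1*(-3))**2 + 12*11) = sqrt((6 + 3)**2 + 132) = sqrt(9**2 + 132) = sqrt(81 + 132) = sqrt(213)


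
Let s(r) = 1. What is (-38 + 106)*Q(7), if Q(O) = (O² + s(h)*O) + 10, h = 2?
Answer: 4488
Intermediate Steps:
Q(O) = 10 + O + O² (Q(O) = (O² + 1*O) + 10 = (O² + O) + 10 = (O + O²) + 10 = 10 + O + O²)
(-38 + 106)*Q(7) = (-38 + 106)*(10 + 7 + 7²) = 68*(10 + 7 + 49) = 68*66 = 4488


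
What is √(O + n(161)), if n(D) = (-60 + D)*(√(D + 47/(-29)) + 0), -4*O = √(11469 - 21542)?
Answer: √(11716*√134038 - 841*I*√10073)/58 ≈ 35.71 - 0.35132*I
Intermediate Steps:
O = -I*√10073/4 (O = -√(11469 - 21542)/4 = -I*√10073/4 ≈ -25.091*I)
n(D) = √(-47/29 + D)*(-60 + D) (n(D) = (-60 + D)*(√(D + 47*(-1/29)) + 0) = (-60 + D)*(√(D - 47/29) + 0) = (-60 + D)*(√(-47/29 + D) + 0) = (-60 + D)*√(-47/29 + D) = √(-47/29 + D)*(-60 + D))
√(O + n(161)) = √(-I*√10073/4 + √(-1363 + 841*161)*(-60/29 + (1/29)*161)) = √(-I*√10073/4 + √(-1363 + 135401)*(-60/29 + 161/29)) = √(-I*√10073/4 + √134038*(101/29)) = √(-I*√10073/4 + 101*√134038/29) = √(101*√134038/29 - I*√10073/4)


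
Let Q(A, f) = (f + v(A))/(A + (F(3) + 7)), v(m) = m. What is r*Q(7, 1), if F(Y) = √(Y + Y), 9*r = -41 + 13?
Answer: -1568/855 + 112*√6/855 ≈ -1.5131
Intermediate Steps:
r = -28/9 (r = (-41 + 13)/9 = (⅑)*(-28) = -28/9 ≈ -3.1111)
F(Y) = √2*√Y (F(Y) = √(2*Y) = √2*√Y)
Q(A, f) = (A + f)/(7 + A + √6) (Q(A, f) = (f + A)/(A + (√2*√3 + 7)) = (A + f)/(A + (√6 + 7)) = (A + f)/(A + (7 + √6)) = (A + f)/(7 + A + √6))
r*Q(7, 1) = -28*(7 + 1)/(9*(7 + 7 + √6)) = -28*8/(9*(14 + √6)) = -224/(9*(14 + √6))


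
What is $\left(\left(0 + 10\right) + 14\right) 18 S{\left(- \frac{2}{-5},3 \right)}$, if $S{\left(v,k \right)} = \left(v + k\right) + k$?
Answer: $\frac{13824}{5} \approx 2764.8$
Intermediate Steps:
$S{\left(v,k \right)} = v + 2 k$ ($S{\left(v,k \right)} = \left(k + v\right) + k = v + 2 k$)
$\left(\left(0 + 10\right) + 14\right) 18 S{\left(- \frac{2}{-5},3 \right)} = \left(\left(0 + 10\right) + 14\right) 18 \left(- \frac{2}{-5} + 2 \cdot 3\right) = \left(10 + 14\right) 18 \left(\left(-2\right) \left(- \frac{1}{5}\right) + 6\right) = 24 \cdot 18 \left(\frac{2}{5} + 6\right) = 432 \cdot \frac{32}{5} = \frac{13824}{5}$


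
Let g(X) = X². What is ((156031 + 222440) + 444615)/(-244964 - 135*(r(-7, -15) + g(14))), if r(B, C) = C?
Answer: -823086/269399 ≈ -3.0553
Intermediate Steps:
((156031 + 222440) + 444615)/(-244964 - 135*(r(-7, -15) + g(14))) = ((156031 + 222440) + 444615)/(-244964 - 135*(-15 + 14²)) = (378471 + 444615)/(-244964 - 135*(-15 + 196)) = 823086/(-244964 - 135*181) = 823086/(-244964 - 24435) = 823086/(-269399) = 823086*(-1/269399) = -823086/269399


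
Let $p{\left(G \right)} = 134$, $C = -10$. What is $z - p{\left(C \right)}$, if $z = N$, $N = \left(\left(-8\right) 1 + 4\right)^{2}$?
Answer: $-118$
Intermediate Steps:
$N = 16$ ($N = \left(-8 + 4\right)^{2} = \left(-4\right)^{2} = 16$)
$z = 16$
$z - p{\left(C \right)} = 16 - 134 = -118$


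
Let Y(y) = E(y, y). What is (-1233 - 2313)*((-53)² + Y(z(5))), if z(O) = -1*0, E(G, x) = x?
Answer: -9960714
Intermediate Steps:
z(O) = 0
Y(y) = y
(-1233 - 2313)*((-53)² + Y(z(5))) = (-1233 - 2313)*((-53)² + 0) = -3546*(2809 + 0) = -3546*2809 = -9960714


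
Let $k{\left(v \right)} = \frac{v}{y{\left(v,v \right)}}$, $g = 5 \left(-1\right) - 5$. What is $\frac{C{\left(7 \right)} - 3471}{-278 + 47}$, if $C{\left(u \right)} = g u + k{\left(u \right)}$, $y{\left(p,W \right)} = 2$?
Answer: $\frac{7075}{462} \approx 15.314$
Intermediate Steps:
$g = -10$ ($g = -5 - 5 = -10$)
$k{\left(v \right)} = \frac{v}{2}$
$C{\left(u \right)} = - \frac{19 u}{2}$ ($C{\left(u \right)} = - 10 u + \frac{u}{2} = - \frac{19 u}{2}$)
$\frac{C{\left(7 \right)} - 3471}{-278 + 47} = \frac{\left(- \frac{19}{2}\right) 7 - 3471}{-278 + 47} = \frac{- \frac{133}{2} - 3471}{-231} = \left(- \frac{7075}{2}\right) \left(- \frac{1}{231}\right) = \frac{7075}{462}$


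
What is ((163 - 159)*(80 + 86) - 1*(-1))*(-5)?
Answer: -3325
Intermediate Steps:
((163 - 159)*(80 + 86) - 1*(-1))*(-5) = (4*166 + 1)*(-5) = (664 + 1)*(-5) = 665*(-5) = -3325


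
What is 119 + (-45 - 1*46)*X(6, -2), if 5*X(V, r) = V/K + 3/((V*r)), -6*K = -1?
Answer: -10633/20 ≈ -531.65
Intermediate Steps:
K = 1/6 (K = -1/6*(-1) = 1/6 ≈ 0.16667)
X(V, r) = 6*V/5 + 3/(5*V*r) (X(V, r) = (V/(1/6) + 3/((V*r)))/5 = (V*6 + 3*(1/(V*r)))/5 = (6*V + 3/(V*r))/5 = 6*V/5 + 3/(5*V*r))
119 + (-45 - 1*46)*X(6, -2) = 119 + (-45 - 1*46)*((6/5)*6 + (3/5)/(6*(-2))) = 119 + (-45 - 46)*(36/5 + (3/5)*(1/6)*(-1/2)) = 119 - 91*(36/5 - 1/20) = 119 - 91*143/20 = 119 - 13013/20 = -10633/20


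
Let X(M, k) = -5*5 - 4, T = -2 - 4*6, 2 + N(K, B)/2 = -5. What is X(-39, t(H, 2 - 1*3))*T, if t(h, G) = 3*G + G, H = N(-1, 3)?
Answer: 754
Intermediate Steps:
N(K, B) = -14 (N(K, B) = -4 + 2*(-5) = -4 - 10 = -14)
H = -14
t(h, G) = 4*G
T = -26 (T = -2 - 1*24 = -2 - 24 = -26)
X(M, k) = -29 (X(M, k) = -25 - 4 = -29)
X(-39, t(H, 2 - 1*3))*T = -29*(-26) = 754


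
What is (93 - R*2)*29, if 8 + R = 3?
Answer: 2987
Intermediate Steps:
R = -5 (R = -8 + 3 = -5)
(93 - R*2)*29 = (93 - 1*(-5)*2)*29 = (93 + 5*2)*29 = (93 + 10)*29 = 103*29 = 2987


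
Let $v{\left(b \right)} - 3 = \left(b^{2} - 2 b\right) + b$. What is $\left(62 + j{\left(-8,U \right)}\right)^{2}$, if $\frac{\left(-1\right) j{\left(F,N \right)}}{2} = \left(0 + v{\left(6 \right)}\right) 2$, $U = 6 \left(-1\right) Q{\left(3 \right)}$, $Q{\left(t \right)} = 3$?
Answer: $4900$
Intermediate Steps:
$v{\left(b \right)} = 3 + b^{2} - b$ ($v{\left(b \right)} = 3 + \left(\left(b^{2} - 2 b\right) + b\right) = 3 + \left(b^{2} - b\right) = 3 + b^{2} - b$)
$U = -18$ ($U = 6 \left(-1\right) 3 = \left(-6\right) 3 = -18$)
$j{\left(F,N \right)} = -132$ ($j{\left(F,N \right)} = - 2 \left(0 + \left(3 + 6^{2} - 6\right)\right) 2 = - 2 \left(0 + \left(3 + 36 - 6\right)\right) 2 = - 2 \left(0 + 33\right) 2 = - 2 \cdot 33 \cdot 2 = \left(-2\right) 66 = -132$)
$\left(62 + j{\left(-8,U \right)}\right)^{2} = \left(62 - 132\right)^{2} = \left(-70\right)^{2} = 4900$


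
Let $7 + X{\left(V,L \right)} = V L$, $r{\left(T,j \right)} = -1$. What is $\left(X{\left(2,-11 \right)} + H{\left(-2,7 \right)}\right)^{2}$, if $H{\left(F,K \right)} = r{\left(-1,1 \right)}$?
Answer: $900$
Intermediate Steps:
$H{\left(F,K \right)} = -1$
$X{\left(V,L \right)} = -7 + L V$ ($X{\left(V,L \right)} = -7 + V L = -7 + L V$)
$\left(X{\left(2,-11 \right)} + H{\left(-2,7 \right)}\right)^{2} = \left(\left(-7 - 22\right) - 1\right)^{2} = \left(-29 - 1\right)^{2} = \left(-30\right)^{2} = 900$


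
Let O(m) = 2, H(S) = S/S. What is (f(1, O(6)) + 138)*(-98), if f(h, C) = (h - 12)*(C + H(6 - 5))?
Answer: -10290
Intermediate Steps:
H(S) = 1
f(h, C) = (1 + C)*(-12 + h) (f(h, C) = (h - 12)*(C + 1) = (-12 + h)*(1 + C) = (1 + C)*(-12 + h))
(f(1, O(6)) + 138)*(-98) = ((-12 + 1 - 12*2 + 2*1) + 138)*(-98) = ((-12 + 1 - 24 + 2) + 138)*(-98) = (-33 + 138)*(-98) = 105*(-98) = -10290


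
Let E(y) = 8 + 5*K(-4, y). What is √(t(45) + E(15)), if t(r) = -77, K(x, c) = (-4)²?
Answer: √11 ≈ 3.3166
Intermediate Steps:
K(x, c) = 16
E(y) = 88 (E(y) = 8 + 5*16 = 8 + 80 = 88)
√(t(45) + E(15)) = √(-77 + 88) = √11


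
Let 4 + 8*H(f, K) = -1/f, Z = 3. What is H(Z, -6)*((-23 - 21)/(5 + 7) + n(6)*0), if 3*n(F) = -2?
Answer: 143/72 ≈ 1.9861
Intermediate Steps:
n(F) = -⅔ (n(F) = (⅓)*(-2) = -⅔)
H(f, K) = -½ - 1/(8*f) (H(f, K) = -½ + (-1/f)/8 = -½ - 1/(8*f))
H(Z, -6)*((-23 - 21)/(5 + 7) + n(6)*0) = ((⅛)*(-1 - 4*3)/3)*((-23 - 21)/(5 + 7) - ⅔*0) = ((⅛)*(⅓)*(-1 - 12))*(-44/12 + 0) = ((⅛)*(⅓)*(-13))*(-44*1/12 + 0) = -13*(-11/3 + 0)/24 = -13/24*(-11/3) = 143/72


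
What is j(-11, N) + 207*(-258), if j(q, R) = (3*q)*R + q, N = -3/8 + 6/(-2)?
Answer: -426445/8 ≈ -53306.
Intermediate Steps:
N = -27/8 (N = -3*⅛ + 6*(-½) = -3/8 - 3 = -27/8 ≈ -3.3750)
j(q, R) = q + 3*R*q (j(q, R) = 3*R*q + q = q + 3*R*q)
j(-11, N) + 207*(-258) = -11*(1 + 3*(-27/8)) + 207*(-258) = -11*(1 - 81/8) - 53406 = -11*(-73/8) - 53406 = 803/8 - 53406 = -426445/8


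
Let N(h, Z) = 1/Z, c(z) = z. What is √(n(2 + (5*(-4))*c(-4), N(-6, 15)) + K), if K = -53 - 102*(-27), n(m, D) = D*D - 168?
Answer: √569926/15 ≈ 50.329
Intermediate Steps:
n(m, D) = -168 + D² (n(m, D) = D² - 168 = -168 + D²)
K = 2701 (K = -53 + 2754 = 2701)
√(n(2 + (5*(-4))*c(-4), N(-6, 15)) + K) = √((-168 + (1/15)²) + 2701) = √((-168 + 1/225) + 2701) = √(-37799/225 + 2701) = √(569926/225) = √569926/15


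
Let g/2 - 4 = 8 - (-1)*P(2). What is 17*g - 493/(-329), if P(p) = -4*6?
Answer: -133739/329 ≈ -406.50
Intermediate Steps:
P(p) = -24
g = -24 (g = 8 + 2*(8 - (-1)*(-24)) = 8 + 2*(8 - 1*24) = 8 + 2*(8 - 24) = 8 + 2*(-16) = 8 - 32 = -24)
17*g - 493/(-329) = 17*(-24) - 493/(-329) = -408 - 493*(-1/329) = -408 + 493/329 = -133739/329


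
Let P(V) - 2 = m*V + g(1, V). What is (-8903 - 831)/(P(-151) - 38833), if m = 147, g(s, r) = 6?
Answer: 4867/30511 ≈ 0.15952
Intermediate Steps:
P(V) = 8 + 147*V (P(V) = 2 + (147*V + 6) = 2 + (6 + 147*V) = 8 + 147*V)
(-8903 - 831)/(P(-151) - 38833) = (-8903 - 831)/((8 + 147*(-151)) - 38833) = -9734/((8 - 22197) - 38833) = -9734/(-22189 - 38833) = -9734/(-61022) = -9734*(-1/61022) = 4867/30511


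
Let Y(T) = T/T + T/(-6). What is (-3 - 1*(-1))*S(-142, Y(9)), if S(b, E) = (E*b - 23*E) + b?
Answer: 119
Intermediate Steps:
Y(T) = 1 - T/6 (Y(T) = 1 + T*(-1/6) = 1 - T/6)
S(b, E) = b - 23*E + E*b (S(b, E) = (-23*E + E*b) + b = b - 23*E + E*b)
(-3 - 1*(-1))*S(-142, Y(9)) = (-3 - 1*(-1))*(-142 - 23*(1 - 1/6*9) + (1 - 1/6*9)*(-142)) = (-3 + 1)*(-142 - 23*(1 - 3/2) + (1 - 3/2)*(-142)) = -2*(-142 - 23*(-1/2) - 1/2*(-142)) = -2*(-142 + 23/2 + 71) = -2*(-119/2) = 119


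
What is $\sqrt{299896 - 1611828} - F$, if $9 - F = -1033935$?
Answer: $-1033944 + 2 i \sqrt{327983} \approx -1.0339 \cdot 10^{6} + 1145.4 i$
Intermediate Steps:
$F = 1033944$ ($F = 9 - -1033935 = 9 + 1033935 = 1033944$)
$\sqrt{299896 - 1611828} - F = \sqrt{299896 - 1611828} - 1033944 = \sqrt{-1311932} - 1033944 = 2 i \sqrt{327983} - 1033944 = -1033944 + 2 i \sqrt{327983}$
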